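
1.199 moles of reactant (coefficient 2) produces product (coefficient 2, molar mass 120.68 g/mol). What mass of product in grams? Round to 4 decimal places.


Use the coefficient ratio to convert reactant moles to product moles, then multiply by the product's molar mass.
moles_P = moles_R * (coeff_P / coeff_R) = 1.199 * (2/2) = 1.199
mass_P = moles_P * M_P = 1.199 * 120.68
mass_P = 144.69532 g, rounded to 4 dp:

144.6953 g


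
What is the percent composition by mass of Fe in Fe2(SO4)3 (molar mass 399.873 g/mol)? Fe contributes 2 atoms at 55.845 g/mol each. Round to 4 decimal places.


pct = 100 * (n_elem * M_elem) / M_total
mass_contribution = 2 * 55.845 = 111.69 g/mol
pct = 100 * 111.69 / 399.873
pct = 27.93136821 %, rounded to 4 dp:

27.9314 %


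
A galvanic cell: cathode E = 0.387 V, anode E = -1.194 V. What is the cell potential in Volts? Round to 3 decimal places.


Standard cell potential: E_cell = E_cathode - E_anode.
E_cell = 0.387 - (-1.194)
E_cell = 1.581 V, rounded to 3 dp:

1.581 V


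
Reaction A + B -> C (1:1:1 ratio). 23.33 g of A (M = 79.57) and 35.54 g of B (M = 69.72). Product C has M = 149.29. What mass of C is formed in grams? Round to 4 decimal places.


Find moles of each reactant; the smaller value is the limiting reagent in a 1:1:1 reaction, so moles_C equals moles of the limiter.
n_A = mass_A / M_A = 23.33 / 79.57 = 0.293201 mol
n_B = mass_B / M_B = 35.54 / 69.72 = 0.509753 mol
Limiting reagent: A (smaller), n_limiting = 0.293201 mol
mass_C = n_limiting * M_C = 0.293201 * 149.29
mass_C = 43.77197729 g, rounded to 4 dp:

43.7720 g


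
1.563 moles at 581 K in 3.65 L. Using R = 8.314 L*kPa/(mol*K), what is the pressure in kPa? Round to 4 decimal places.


PV = nRT, solve for P = nRT / V.
nRT = 1.563 * 8.314 * 581 = 7549.9683
P = 7549.9683 / 3.65
P = 2068.48446575 kPa, rounded to 4 dp:

2068.4845 kPa


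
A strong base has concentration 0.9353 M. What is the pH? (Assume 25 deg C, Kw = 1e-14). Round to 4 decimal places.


A strong base dissociates completely, so [OH-] equals the given concentration.
pOH = -log10([OH-]) = -log10(0.9353) = 0.029049
pH = 14 - pOH = 14 - 0.029049
pH = 13.970951, rounded to 4 dp:

13.9710


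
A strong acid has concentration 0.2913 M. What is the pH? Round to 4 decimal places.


A strong acid dissociates completely, so [H+] equals the given concentration.
pH = -log10([H+]) = -log10(0.2913)
pH = 0.53565952, rounded to 4 dp:

0.5357


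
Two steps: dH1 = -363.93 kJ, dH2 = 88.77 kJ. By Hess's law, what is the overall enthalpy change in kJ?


Hess's law: enthalpy is a state function, so add the step enthalpies.
dH_total = dH1 + dH2 = -363.93 + (88.77)
dH_total = -275.16 kJ:

-275.16 kJ


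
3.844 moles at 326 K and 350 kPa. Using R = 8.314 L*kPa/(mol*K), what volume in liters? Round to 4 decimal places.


PV = nRT, solve for V = nRT / P.
nRT = 3.844 * 8.314 * 326 = 10418.6392
V = 10418.6392 / 350
V = 29.76754057 L, rounded to 4 dp:

29.7675 L


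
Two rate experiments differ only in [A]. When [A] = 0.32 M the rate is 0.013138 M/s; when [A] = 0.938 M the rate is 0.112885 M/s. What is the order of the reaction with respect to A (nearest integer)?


Rate is proportional to [A]^n, so rate2/rate1 = ([A]2/[A]1)^n. Take logs to solve for n.
rate2/rate1 = 0.112885 / 0.013138 = 8.5923
[A]2/[A]1 = 0.938 / 0.32 = 2.9312
n = ln(8.5923) / ln(2.9312) = 2.0
Nearest integer order:

2


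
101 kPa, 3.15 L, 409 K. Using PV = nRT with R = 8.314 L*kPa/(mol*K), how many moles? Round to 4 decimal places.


PV = nRT, solve for n = PV / (RT).
PV = 101 * 3.15 = 318.15
RT = 8.314 * 409 = 3400.426
n = 318.15 / 3400.426
n = 0.09356181 mol, rounded to 4 dp:

0.0936 mol


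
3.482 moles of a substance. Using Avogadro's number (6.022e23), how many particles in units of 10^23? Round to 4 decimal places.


N = n * NA, then divide by 1e23 for the requested units.
N / 1e23 = n * 6.022
N / 1e23 = 3.482 * 6.022
N / 1e23 = 20.968604, rounded to 4 dp:

20.9686


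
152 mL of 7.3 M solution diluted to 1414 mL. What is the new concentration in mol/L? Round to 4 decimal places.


Dilution: M1*V1 = M2*V2, solve for M2.
M2 = M1*V1 / V2
M2 = 7.3 * 152 / 1414
M2 = 1109.6 / 1414
M2 = 0.78472419 mol/L, rounded to 4 dp:

0.7847 mol/L


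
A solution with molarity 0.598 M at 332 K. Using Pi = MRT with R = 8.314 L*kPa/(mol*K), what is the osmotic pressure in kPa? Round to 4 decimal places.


Osmotic pressure (van't Hoff): Pi = M*R*T.
RT = 8.314 * 332 = 2760.248
Pi = 0.598 * 2760.248
Pi = 1650.628304 kPa, rounded to 4 dp:

1650.6283 kPa


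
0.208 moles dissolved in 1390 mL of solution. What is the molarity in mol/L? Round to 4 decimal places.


Convert volume to liters: V_L = V_mL / 1000.
V_L = 1390 / 1000 = 1.39 L
M = n / V_L = 0.208 / 1.39
M = 0.14964029 mol/L, rounded to 4 dp:

0.1496 mol/L


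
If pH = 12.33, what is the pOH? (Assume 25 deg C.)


At 25 deg C, pH + pOH = 14.
pOH = 14 - pH = 14 - 12.33
pOH = 1.67:

1.67


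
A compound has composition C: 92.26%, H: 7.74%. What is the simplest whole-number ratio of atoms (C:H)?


Assume 100 g of compound, divide each mass% by atomic mass to get moles, then normalize by the smallest to get a raw atom ratio.
Moles per 100 g: C: 92.26/12.011 = 7.6813, H: 7.74/1.008 = 7.6786
Raw ratio (divide by min = 7.6786): C: 1.0, H: 1.0
Multiply by 1 to clear fractions: C: 1.0 ~= 1, H: 1.0 ~= 1
Reduce by GCD to get the simplest whole-number ratio:

1:1


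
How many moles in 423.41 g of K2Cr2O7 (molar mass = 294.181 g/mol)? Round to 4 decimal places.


n = mass / M
n = 423.41 / 294.181
n = 1.43928398 mol, rounded to 4 dp:

1.4393 mol


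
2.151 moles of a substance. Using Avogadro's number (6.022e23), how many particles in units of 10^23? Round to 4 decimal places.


N = n * NA, then divide by 1e23 for the requested units.
N / 1e23 = n * 6.022
N / 1e23 = 2.151 * 6.022
N / 1e23 = 12.953322, rounded to 4 dp:

12.9533


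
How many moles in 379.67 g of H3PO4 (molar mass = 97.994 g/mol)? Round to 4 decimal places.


n = mass / M
n = 379.67 / 97.994
n = 3.87442088 mol, rounded to 4 dp:

3.8744 mol


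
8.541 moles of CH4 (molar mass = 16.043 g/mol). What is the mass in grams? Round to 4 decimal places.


mass = n * M
mass = 8.541 * 16.043
mass = 137.023263 g, rounded to 4 dp:

137.0233 g


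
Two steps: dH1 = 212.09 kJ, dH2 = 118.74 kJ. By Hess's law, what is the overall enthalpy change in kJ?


Hess's law: enthalpy is a state function, so add the step enthalpies.
dH_total = dH1 + dH2 = 212.09 + (118.74)
dH_total = 330.83 kJ:

330.83 kJ


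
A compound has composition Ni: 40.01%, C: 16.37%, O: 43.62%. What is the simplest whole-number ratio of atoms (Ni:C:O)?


Assume 100 g of compound, divide each mass% by atomic mass to get moles, then normalize by the smallest to get a raw atom ratio.
Moles per 100 g: Ni: 40.01/58.693 = 0.6817, C: 16.37/12.011 = 1.3629, O: 43.62/15.999 = 2.7264
Raw ratio (divide by min = 0.6817): Ni: 1.0, C: 1.999, O: 4.0
Multiply by 1 to clear fractions: Ni: 1.0 ~= 1, C: 1.999 ~= 2, O: 4.0 ~= 4
Reduce by GCD to get the simplest whole-number ratio:

1:2:4


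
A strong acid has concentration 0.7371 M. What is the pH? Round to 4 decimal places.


A strong acid dissociates completely, so [H+] equals the given concentration.
pH = -log10([H+]) = -log10(0.7371)
pH = 0.13247359, rounded to 4 dp:

0.1325


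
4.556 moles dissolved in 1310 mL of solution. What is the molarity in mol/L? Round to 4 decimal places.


Convert volume to liters: V_L = V_mL / 1000.
V_L = 1310 / 1000 = 1.31 L
M = n / V_L = 4.556 / 1.31
M = 3.4778626 mol/L, rounded to 4 dp:

3.4779 mol/L


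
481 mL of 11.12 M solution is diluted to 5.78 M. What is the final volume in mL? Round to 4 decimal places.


Dilution: M1*V1 = M2*V2, solve for V2.
V2 = M1*V1 / M2
V2 = 11.12 * 481 / 5.78
V2 = 5348.72 / 5.78
V2 = 925.38408304 mL, rounded to 4 dp:

925.3841 mL


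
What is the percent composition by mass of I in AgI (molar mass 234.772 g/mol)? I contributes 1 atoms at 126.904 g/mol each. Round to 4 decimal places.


pct = 100 * (n_elem * M_elem) / M_total
mass_contribution = 1 * 126.904 = 126.904 g/mol
pct = 100 * 126.904 / 234.772
pct = 54.05414615 %, rounded to 4 dp:

54.0541 %


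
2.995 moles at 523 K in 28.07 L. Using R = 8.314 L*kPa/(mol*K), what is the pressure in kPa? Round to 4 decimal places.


PV = nRT, solve for P = nRT / V.
nRT = 2.995 * 8.314 * 523 = 13022.9249
P = 13022.9249 / 28.07
P = 463.94459922 kPa, rounded to 4 dp:

463.9446 kPa


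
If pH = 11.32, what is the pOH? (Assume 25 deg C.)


At 25 deg C, pH + pOH = 14.
pOH = 14 - pH = 14 - 11.32
pOH = 2.68:

2.68


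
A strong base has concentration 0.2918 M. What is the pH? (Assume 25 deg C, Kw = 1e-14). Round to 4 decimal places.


A strong base dissociates completely, so [OH-] equals the given concentration.
pOH = -log10([OH-]) = -log10(0.2918) = 0.534915
pH = 14 - pOH = 14 - 0.534915
pH = 13.465085, rounded to 4 dp:

13.4651


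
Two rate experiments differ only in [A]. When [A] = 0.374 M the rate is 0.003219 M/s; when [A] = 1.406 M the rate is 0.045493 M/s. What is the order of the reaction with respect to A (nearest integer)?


Rate is proportional to [A]^n, so rate2/rate1 = ([A]2/[A]1)^n. Take logs to solve for n.
rate2/rate1 = 0.045493 / 0.003219 = 14.1326
[A]2/[A]1 = 1.406 / 0.374 = 3.7594
n = ln(14.1326) / ln(3.7594) = 2.0
Nearest integer order:

2


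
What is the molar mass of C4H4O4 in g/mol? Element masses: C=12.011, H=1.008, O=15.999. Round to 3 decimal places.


M = sum(count * atomic_mass) over atoms.
M = 4*12.011 + 4*1.008 + 4*15.999
M = 48.044 + 4.032 + 63.996
M = 116.072 g/mol, rounded to 3 dp:

116.072 g/mol


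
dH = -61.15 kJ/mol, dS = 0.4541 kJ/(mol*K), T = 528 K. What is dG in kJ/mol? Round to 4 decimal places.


Gibbs: dG = dH - T*dS (consistent units, dS already in kJ/(mol*K)).
T*dS = 528 * 0.4541 = 239.7648
dG = -61.15 - (239.7648)
dG = -300.9148 kJ/mol, rounded to 4 dp:

-300.9148 kJ/mol


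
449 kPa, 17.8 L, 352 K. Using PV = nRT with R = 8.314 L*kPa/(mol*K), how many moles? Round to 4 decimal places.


PV = nRT, solve for n = PV / (RT).
PV = 449 * 17.8 = 7992.2
RT = 8.314 * 352 = 2926.528
n = 7992.2 / 2926.528
n = 2.73094944 mol, rounded to 4 dp:

2.7309 mol


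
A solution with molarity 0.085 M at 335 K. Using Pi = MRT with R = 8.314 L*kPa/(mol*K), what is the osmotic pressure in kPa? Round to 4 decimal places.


Osmotic pressure (van't Hoff): Pi = M*R*T.
RT = 8.314 * 335 = 2785.19
Pi = 0.085 * 2785.19
Pi = 236.74115 kPa, rounded to 4 dp:

236.7412 kPa


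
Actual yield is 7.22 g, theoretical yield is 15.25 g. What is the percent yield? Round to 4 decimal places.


% yield = 100 * actual / theoretical
% yield = 100 * 7.22 / 15.25
% yield = 47.3442623 %, rounded to 4 dp:

47.3443 %


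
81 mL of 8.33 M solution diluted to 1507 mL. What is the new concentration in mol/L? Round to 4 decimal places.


Dilution: M1*V1 = M2*V2, solve for M2.
M2 = M1*V1 / V2
M2 = 8.33 * 81 / 1507
M2 = 674.73 / 1507
M2 = 0.44773059 mol/L, rounded to 4 dp:

0.4477 mol/L


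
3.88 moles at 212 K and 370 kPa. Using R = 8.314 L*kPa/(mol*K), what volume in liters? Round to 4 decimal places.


PV = nRT, solve for V = nRT / P.
nRT = 3.88 * 8.314 * 212 = 6838.7638
V = 6838.7638 / 370
V = 18.48314541 L, rounded to 4 dp:

18.4831 L


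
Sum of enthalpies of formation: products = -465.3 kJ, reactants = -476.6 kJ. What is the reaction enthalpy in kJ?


dH_rxn = sum(dH_f products) - sum(dH_f reactants)
dH_rxn = -465.3 - (-476.6)
dH_rxn = 11.3 kJ:

11.30 kJ


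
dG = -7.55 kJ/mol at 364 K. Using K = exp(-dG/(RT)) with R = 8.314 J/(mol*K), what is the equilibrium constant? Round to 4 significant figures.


dG is in kJ/mol; multiply by 1000 to match R in J/(mol*K).
RT = 8.314 * 364 = 3026.296 J/mol
exponent = -dG*1000 / (RT) = -(-7.55*1000) / 3026.296 = 2.49479892
K = exp(2.49479892)
K = 12.119296, rounded to 4 significant figures:

12.12


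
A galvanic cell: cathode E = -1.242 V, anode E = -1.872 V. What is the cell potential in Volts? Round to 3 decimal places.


Standard cell potential: E_cell = E_cathode - E_anode.
E_cell = -1.242 - (-1.872)
E_cell = 0.63 V, rounded to 3 dp:

0.630 V


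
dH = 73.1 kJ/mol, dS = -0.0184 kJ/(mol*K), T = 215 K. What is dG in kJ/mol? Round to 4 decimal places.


Gibbs: dG = dH - T*dS (consistent units, dS already in kJ/(mol*K)).
T*dS = 215 * -0.0184 = -3.956
dG = 73.1 - (-3.956)
dG = 77.056 kJ/mol, rounded to 4 dp:

77.0560 kJ/mol


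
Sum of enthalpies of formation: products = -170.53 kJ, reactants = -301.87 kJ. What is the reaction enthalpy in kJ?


dH_rxn = sum(dH_f products) - sum(dH_f reactants)
dH_rxn = -170.53 - (-301.87)
dH_rxn = 131.34 kJ:

131.34 kJ


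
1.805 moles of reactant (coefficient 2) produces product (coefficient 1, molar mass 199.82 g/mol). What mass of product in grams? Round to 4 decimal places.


Use the coefficient ratio to convert reactant moles to product moles, then multiply by the product's molar mass.
moles_P = moles_R * (coeff_P / coeff_R) = 1.805 * (1/2) = 0.9025
mass_P = moles_P * M_P = 0.9025 * 199.82
mass_P = 180.33755 g, rounded to 4 dp:

180.3376 g


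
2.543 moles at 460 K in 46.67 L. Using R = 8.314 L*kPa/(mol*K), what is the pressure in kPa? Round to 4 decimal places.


PV = nRT, solve for P = nRT / V.
nRT = 2.543 * 8.314 * 460 = 9725.5509
P = 9725.5509 / 46.67
P = 208.38977716 kPa, rounded to 4 dp:

208.3898 kPa


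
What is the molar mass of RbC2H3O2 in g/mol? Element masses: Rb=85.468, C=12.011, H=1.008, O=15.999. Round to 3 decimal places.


M = sum(count * atomic_mass) over atoms.
M = 1*85.468 + 2*12.011 + 3*1.008 + 2*15.999
M = 85.468 + 24.022 + 3.024 + 31.998
M = 144.512 g/mol, rounded to 3 dp:

144.512 g/mol


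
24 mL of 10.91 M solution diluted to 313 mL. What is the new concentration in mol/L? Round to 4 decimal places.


Dilution: M1*V1 = M2*V2, solve for M2.
M2 = M1*V1 / V2
M2 = 10.91 * 24 / 313
M2 = 261.84 / 313
M2 = 0.83654952 mol/L, rounded to 4 dp:

0.8365 mol/L


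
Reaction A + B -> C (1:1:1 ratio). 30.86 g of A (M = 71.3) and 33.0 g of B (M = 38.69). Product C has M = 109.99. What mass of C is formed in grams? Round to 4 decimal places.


Find moles of each reactant; the smaller value is the limiting reagent in a 1:1:1 reaction, so moles_C equals moles of the limiter.
n_A = mass_A / M_A = 30.86 / 71.3 = 0.432819 mol
n_B = mass_B / M_B = 33.0 / 38.69 = 0.852934 mol
Limiting reagent: A (smaller), n_limiting = 0.432819 mol
mass_C = n_limiting * M_C = 0.432819 * 109.99
mass_C = 47.60576181 g, rounded to 4 dp:

47.6058 g


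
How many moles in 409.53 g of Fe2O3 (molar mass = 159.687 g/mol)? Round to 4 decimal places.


n = mass / M
n = 409.53 / 159.687
n = 2.56457946 mol, rounded to 4 dp:

2.5646 mol


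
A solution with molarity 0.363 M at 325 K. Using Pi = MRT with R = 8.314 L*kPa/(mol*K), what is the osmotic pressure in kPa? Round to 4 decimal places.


Osmotic pressure (van't Hoff): Pi = M*R*T.
RT = 8.314 * 325 = 2702.05
Pi = 0.363 * 2702.05
Pi = 980.84415 kPa, rounded to 4 dp:

980.8442 kPa


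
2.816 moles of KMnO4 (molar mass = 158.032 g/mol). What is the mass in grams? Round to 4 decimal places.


mass = n * M
mass = 2.816 * 158.032
mass = 445.018112 g, rounded to 4 dp:

445.0181 g


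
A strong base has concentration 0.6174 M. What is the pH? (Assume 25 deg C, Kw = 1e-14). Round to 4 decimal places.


A strong base dissociates completely, so [OH-] equals the given concentration.
pOH = -log10([OH-]) = -log10(0.6174) = 0.209433
pH = 14 - pOH = 14 - 0.209433
pH = 13.790567, rounded to 4 dp:

13.7906


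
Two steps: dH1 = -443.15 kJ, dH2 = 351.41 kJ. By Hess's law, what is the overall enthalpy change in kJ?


Hess's law: enthalpy is a state function, so add the step enthalpies.
dH_total = dH1 + dH2 = -443.15 + (351.41)
dH_total = -91.74 kJ:

-91.74 kJ


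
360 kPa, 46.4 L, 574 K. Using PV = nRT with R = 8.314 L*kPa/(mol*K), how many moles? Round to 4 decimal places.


PV = nRT, solve for n = PV / (RT).
PV = 360 * 46.4 = 16704.0
RT = 8.314 * 574 = 4772.236
n = 16704.0 / 4772.236
n = 3.50024601 mol, rounded to 4 dp:

3.5002 mol


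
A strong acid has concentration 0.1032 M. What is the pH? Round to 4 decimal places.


A strong acid dissociates completely, so [H+] equals the given concentration.
pH = -log10([H+]) = -log10(0.1032)
pH = 0.9863203, rounded to 4 dp:

0.9863


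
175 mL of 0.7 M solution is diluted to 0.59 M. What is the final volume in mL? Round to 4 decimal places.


Dilution: M1*V1 = M2*V2, solve for V2.
V2 = M1*V1 / M2
V2 = 0.7 * 175 / 0.59
V2 = 122.5 / 0.59
V2 = 207.62711864 mL, rounded to 4 dp:

207.6271 mL


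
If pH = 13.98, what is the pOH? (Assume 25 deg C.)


At 25 deg C, pH + pOH = 14.
pOH = 14 - pH = 14 - 13.98
pOH = 0.02:

0.02


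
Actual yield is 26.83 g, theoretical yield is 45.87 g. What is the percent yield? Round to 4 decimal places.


% yield = 100 * actual / theoretical
% yield = 100 * 26.83 / 45.87
% yield = 58.49138871 %, rounded to 4 dp:

58.4914 %


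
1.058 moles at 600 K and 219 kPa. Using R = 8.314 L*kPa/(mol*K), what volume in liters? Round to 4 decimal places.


PV = nRT, solve for V = nRT / P.
nRT = 1.058 * 8.314 * 600 = 5277.7272
V = 5277.7272 / 219
V = 24.09921096 L, rounded to 4 dp:

24.0992 L


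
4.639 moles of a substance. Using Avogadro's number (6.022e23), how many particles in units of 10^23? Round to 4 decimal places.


N = n * NA, then divide by 1e23 for the requested units.
N / 1e23 = n * 6.022
N / 1e23 = 4.639 * 6.022
N / 1e23 = 27.936058, rounded to 4 dp:

27.9361


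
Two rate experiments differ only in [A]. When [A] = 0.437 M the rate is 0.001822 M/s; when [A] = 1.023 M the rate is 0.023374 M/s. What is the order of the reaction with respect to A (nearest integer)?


Rate is proportional to [A]^n, so rate2/rate1 = ([A]2/[A]1)^n. Take logs to solve for n.
rate2/rate1 = 0.023374 / 0.001822 = 12.8288
[A]2/[A]1 = 1.023 / 0.437 = 2.341
n = ln(12.8288) / ln(2.341) = 3.0
Nearest integer order:

3


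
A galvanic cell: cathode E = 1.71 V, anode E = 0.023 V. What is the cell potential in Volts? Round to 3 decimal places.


Standard cell potential: E_cell = E_cathode - E_anode.
E_cell = 1.71 - (0.023)
E_cell = 1.687 V, rounded to 3 dp:

1.687 V


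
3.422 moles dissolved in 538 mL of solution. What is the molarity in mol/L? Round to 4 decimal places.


Convert volume to liters: V_L = V_mL / 1000.
V_L = 538 / 1000 = 0.538 L
M = n / V_L = 3.422 / 0.538
M = 6.3605948 mol/L, rounded to 4 dp:

6.3606 mol/L


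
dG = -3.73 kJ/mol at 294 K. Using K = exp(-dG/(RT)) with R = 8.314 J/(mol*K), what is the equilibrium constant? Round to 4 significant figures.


dG is in kJ/mol; multiply by 1000 to match R in J/(mol*K).
RT = 8.314 * 294 = 2444.316 J/mol
exponent = -dG*1000 / (RT) = -(-3.73*1000) / 2444.316 = 1.52598927
K = exp(1.52598927)
K = 4.5996917, rounded to 4 significant figures:

4.600


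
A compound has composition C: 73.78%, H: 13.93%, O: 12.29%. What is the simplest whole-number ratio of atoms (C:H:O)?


Assume 100 g of compound, divide each mass% by atomic mass to get moles, then normalize by the smallest to get a raw atom ratio.
Moles per 100 g: C: 73.78/12.011 = 6.1427, H: 13.93/1.008 = 13.8194, O: 12.29/15.999 = 0.7682
Raw ratio (divide by min = 0.7682): C: 7.997, H: 17.99, O: 1.0
Multiply by 1 to clear fractions: C: 7.997 ~= 8, H: 17.99 ~= 18, O: 1.0 ~= 1
Reduce by GCD to get the simplest whole-number ratio:

8:18:1


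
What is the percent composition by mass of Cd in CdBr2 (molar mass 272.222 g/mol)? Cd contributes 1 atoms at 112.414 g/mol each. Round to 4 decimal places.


pct = 100 * (n_elem * M_elem) / M_total
mass_contribution = 1 * 112.414 = 112.414 g/mol
pct = 100 * 112.414 / 272.222
pct = 41.29497249 %, rounded to 4 dp:

41.2950 %


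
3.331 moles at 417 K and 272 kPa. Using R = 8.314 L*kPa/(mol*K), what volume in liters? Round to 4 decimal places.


PV = nRT, solve for V = nRT / P.
nRT = 3.331 * 8.314 * 417 = 11548.3705
V = 11548.3705 / 272
V = 42.45724449 L, rounded to 4 dp:

42.4572 L


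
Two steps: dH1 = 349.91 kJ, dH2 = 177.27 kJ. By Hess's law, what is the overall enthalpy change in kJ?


Hess's law: enthalpy is a state function, so add the step enthalpies.
dH_total = dH1 + dH2 = 349.91 + (177.27)
dH_total = 527.18 kJ:

527.18 kJ


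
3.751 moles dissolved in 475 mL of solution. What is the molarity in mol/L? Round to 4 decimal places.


Convert volume to liters: V_L = V_mL / 1000.
V_L = 475 / 1000 = 0.475 L
M = n / V_L = 3.751 / 0.475
M = 7.89684211 mol/L, rounded to 4 dp:

7.8968 mol/L


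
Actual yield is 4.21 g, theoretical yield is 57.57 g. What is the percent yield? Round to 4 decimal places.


% yield = 100 * actual / theoretical
% yield = 100 * 4.21 / 57.57
% yield = 7.31283655 %, rounded to 4 dp:

7.3128 %


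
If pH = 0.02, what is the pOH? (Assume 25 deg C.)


At 25 deg C, pH + pOH = 14.
pOH = 14 - pH = 14 - 0.02
pOH = 13.98:

13.98


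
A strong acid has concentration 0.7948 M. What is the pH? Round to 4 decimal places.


A strong acid dissociates completely, so [H+] equals the given concentration.
pH = -log10([H+]) = -log10(0.7948)
pH = 0.09974214, rounded to 4 dp:

0.0997


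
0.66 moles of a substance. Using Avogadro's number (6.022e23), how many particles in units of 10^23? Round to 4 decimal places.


N = n * NA, then divide by 1e23 for the requested units.
N / 1e23 = n * 6.022
N / 1e23 = 0.66 * 6.022
N / 1e23 = 3.97452, rounded to 4 dp:

3.9745


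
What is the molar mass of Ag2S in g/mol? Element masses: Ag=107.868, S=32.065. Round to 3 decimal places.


M = sum(count * atomic_mass) over atoms.
M = 2*107.868 + 1*32.065
M = 215.736 + 32.065
M = 247.801 g/mol, rounded to 3 dp:

247.801 g/mol


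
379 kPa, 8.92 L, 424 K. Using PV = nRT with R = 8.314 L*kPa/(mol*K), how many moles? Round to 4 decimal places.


PV = nRT, solve for n = PV / (RT).
PV = 379 * 8.92 = 3380.68
RT = 8.314 * 424 = 3525.136
n = 3380.68 / 3525.136
n = 0.95902116 mol, rounded to 4 dp:

0.9590 mol


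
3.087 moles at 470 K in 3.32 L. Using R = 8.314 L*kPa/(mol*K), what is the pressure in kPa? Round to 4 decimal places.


PV = nRT, solve for P = nRT / V.
nRT = 3.087 * 8.314 * 470 = 12062.6995
P = 12062.6995 / 3.32
P = 3633.34322289 kPa, rounded to 4 dp:

3633.3432 kPa


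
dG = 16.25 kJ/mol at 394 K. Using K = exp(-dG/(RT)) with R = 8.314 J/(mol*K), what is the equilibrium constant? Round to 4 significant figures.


dG is in kJ/mol; multiply by 1000 to match R in J/(mol*K).
RT = 8.314 * 394 = 3275.716 J/mol
exponent = -dG*1000 / (RT) = -(16.25*1000) / 3275.716 = -4.96074751
K = exp(-4.96074751)
K = 0.0070076876, rounded to 4 significant figures:

0.007008


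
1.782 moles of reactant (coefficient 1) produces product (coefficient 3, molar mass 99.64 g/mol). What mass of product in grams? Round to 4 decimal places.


Use the coefficient ratio to convert reactant moles to product moles, then multiply by the product's molar mass.
moles_P = moles_R * (coeff_P / coeff_R) = 1.782 * (3/1) = 5.346
mass_P = moles_P * M_P = 5.346 * 99.64
mass_P = 532.67544 g, rounded to 4 dp:

532.6754 g


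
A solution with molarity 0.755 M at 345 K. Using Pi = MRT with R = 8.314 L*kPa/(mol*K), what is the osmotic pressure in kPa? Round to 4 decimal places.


Osmotic pressure (van't Hoff): Pi = M*R*T.
RT = 8.314 * 345 = 2868.33
Pi = 0.755 * 2868.33
Pi = 2165.58915 kPa, rounded to 4 dp:

2165.5892 kPa


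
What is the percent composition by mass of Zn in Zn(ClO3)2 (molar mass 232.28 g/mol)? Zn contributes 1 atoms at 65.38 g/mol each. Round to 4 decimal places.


pct = 100 * (n_elem * M_elem) / M_total
mass_contribution = 1 * 65.38 = 65.38 g/mol
pct = 100 * 65.38 / 232.28
pct = 28.14706389 %, rounded to 4 dp:

28.1471 %


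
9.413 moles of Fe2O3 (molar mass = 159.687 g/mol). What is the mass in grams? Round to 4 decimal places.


mass = n * M
mass = 9.413 * 159.687
mass = 1503.133731 g, rounded to 4 dp:

1503.1337 g


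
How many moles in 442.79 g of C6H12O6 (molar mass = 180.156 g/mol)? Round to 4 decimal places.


n = mass / M
n = 442.79 / 180.156
n = 2.45781434 mol, rounded to 4 dp:

2.4578 mol


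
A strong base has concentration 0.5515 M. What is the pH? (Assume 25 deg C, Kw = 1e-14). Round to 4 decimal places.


A strong base dissociates completely, so [OH-] equals the given concentration.
pOH = -log10([OH-]) = -log10(0.5515) = 0.258454
pH = 14 - pOH = 14 - 0.258454
pH = 13.741546, rounded to 4 dp:

13.7415


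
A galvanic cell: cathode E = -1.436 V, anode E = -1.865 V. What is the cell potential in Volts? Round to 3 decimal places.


Standard cell potential: E_cell = E_cathode - E_anode.
E_cell = -1.436 - (-1.865)
E_cell = 0.429 V, rounded to 3 dp:

0.429 V


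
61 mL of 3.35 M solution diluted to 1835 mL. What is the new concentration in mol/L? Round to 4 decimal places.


Dilution: M1*V1 = M2*V2, solve for M2.
M2 = M1*V1 / V2
M2 = 3.35 * 61 / 1835
M2 = 204.35 / 1835
M2 = 0.1113624 mol/L, rounded to 4 dp:

0.1114 mol/L


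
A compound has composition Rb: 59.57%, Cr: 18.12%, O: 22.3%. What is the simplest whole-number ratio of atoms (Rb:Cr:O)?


Assume 100 g of compound, divide each mass% by atomic mass to get moles, then normalize by the smallest to get a raw atom ratio.
Moles per 100 g: Rb: 59.57/85.468 = 0.697, Cr: 18.12/51.996 = 0.3485, O: 22.3/15.999 = 1.3938
Raw ratio (divide by min = 0.3485): Rb: 2.0, Cr: 1.0, O: 4.0
Multiply by 1 to clear fractions: Rb: 2.0 ~= 2, Cr: 1.0 ~= 1, O: 4.0 ~= 4
Reduce by GCD to get the simplest whole-number ratio:

2:1:4


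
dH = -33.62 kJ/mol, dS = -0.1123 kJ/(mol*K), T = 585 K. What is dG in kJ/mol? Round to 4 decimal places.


Gibbs: dG = dH - T*dS (consistent units, dS already in kJ/(mol*K)).
T*dS = 585 * -0.1123 = -65.6955
dG = -33.62 - (-65.6955)
dG = 32.0755 kJ/mol, rounded to 4 dp:

32.0755 kJ/mol


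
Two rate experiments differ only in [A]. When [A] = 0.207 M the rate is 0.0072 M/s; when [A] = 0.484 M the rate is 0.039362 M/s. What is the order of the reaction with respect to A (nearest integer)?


Rate is proportional to [A]^n, so rate2/rate1 = ([A]2/[A]1)^n. Take logs to solve for n.
rate2/rate1 = 0.039362 / 0.0072 = 5.4669
[A]2/[A]1 = 0.484 / 0.207 = 2.3382
n = ln(5.4669) / ln(2.3382) = 2.0
Nearest integer order:

2


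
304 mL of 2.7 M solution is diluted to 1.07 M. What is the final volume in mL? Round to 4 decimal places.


Dilution: M1*V1 = M2*V2, solve for V2.
V2 = M1*V1 / M2
V2 = 2.7 * 304 / 1.07
V2 = 820.8 / 1.07
V2 = 767.10280374 mL, rounded to 4 dp:

767.1028 mL


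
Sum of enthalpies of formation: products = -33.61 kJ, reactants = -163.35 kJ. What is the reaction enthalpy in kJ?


dH_rxn = sum(dH_f products) - sum(dH_f reactants)
dH_rxn = -33.61 - (-163.35)
dH_rxn = 129.74 kJ:

129.74 kJ


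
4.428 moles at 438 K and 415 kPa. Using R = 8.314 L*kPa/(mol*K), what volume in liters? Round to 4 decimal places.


PV = nRT, solve for V = nRT / P.
nRT = 4.428 * 8.314 * 438 = 16124.7037
V = 16124.7037 / 415
V = 38.85470771 L, rounded to 4 dp:

38.8547 L


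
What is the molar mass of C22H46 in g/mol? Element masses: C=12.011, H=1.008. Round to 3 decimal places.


M = sum(count * atomic_mass) over atoms.
M = 22*12.011 + 46*1.008
M = 264.242 + 46.368
M = 310.61 g/mol, rounded to 3 dp:

310.610 g/mol


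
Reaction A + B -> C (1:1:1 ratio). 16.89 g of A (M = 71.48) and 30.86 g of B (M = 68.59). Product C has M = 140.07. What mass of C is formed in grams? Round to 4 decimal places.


Find moles of each reactant; the smaller value is the limiting reagent in a 1:1:1 reaction, so moles_C equals moles of the limiter.
n_A = mass_A / M_A = 16.89 / 71.48 = 0.23629 mol
n_B = mass_B / M_B = 30.86 / 68.59 = 0.44992 mol
Limiting reagent: A (smaller), n_limiting = 0.23629 mol
mass_C = n_limiting * M_C = 0.23629 * 140.07
mass_C = 33.0971403 g, rounded to 4 dp:

33.0971 g


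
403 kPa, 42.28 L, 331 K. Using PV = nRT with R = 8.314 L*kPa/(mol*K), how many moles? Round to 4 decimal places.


PV = nRT, solve for n = PV / (RT).
PV = 403 * 42.28 = 17038.84
RT = 8.314 * 331 = 2751.934
n = 17038.84 / 2751.934
n = 6.19158744 mol, rounded to 4 dp:

6.1916 mol


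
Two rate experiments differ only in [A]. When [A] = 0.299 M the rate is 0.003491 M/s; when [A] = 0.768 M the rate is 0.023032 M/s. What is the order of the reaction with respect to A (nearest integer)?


Rate is proportional to [A]^n, so rate2/rate1 = ([A]2/[A]1)^n. Take logs to solve for n.
rate2/rate1 = 0.023032 / 0.003491 = 6.5975
[A]2/[A]1 = 0.768 / 0.299 = 2.5686
n = ln(6.5975) / ln(2.5686) = 2.0
Nearest integer order:

2


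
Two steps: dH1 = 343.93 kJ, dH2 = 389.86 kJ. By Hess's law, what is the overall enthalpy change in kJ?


Hess's law: enthalpy is a state function, so add the step enthalpies.
dH_total = dH1 + dH2 = 343.93 + (389.86)
dH_total = 733.79 kJ:

733.79 kJ


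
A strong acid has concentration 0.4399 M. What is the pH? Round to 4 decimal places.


A strong acid dissociates completely, so [H+] equals the given concentration.
pH = -log10([H+]) = -log10(0.4399)
pH = 0.35664604, rounded to 4 dp:

0.3566


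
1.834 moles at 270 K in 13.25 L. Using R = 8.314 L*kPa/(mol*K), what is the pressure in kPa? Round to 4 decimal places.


PV = nRT, solve for P = nRT / V.
nRT = 1.834 * 8.314 * 270 = 4116.9265
P = 4116.9265 / 13.25
P = 310.71143396 kPa, rounded to 4 dp:

310.7114 kPa


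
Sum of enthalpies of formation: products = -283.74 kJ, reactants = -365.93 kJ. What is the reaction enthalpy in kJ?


dH_rxn = sum(dH_f products) - sum(dH_f reactants)
dH_rxn = -283.74 - (-365.93)
dH_rxn = 82.19 kJ:

82.19 kJ


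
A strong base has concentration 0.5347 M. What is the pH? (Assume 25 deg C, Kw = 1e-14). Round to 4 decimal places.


A strong base dissociates completely, so [OH-] equals the given concentration.
pOH = -log10([OH-]) = -log10(0.5347) = 0.27189
pH = 14 - pOH = 14 - 0.27189
pH = 13.72811, rounded to 4 dp:

13.7281


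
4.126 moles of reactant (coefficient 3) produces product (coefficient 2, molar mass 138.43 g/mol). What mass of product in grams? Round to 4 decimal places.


Use the coefficient ratio to convert reactant moles to product moles, then multiply by the product's molar mass.
moles_P = moles_R * (coeff_P / coeff_R) = 4.126 * (2/3) = 2.750667
mass_P = moles_P * M_P = 2.750667 * 138.43
mass_P = 380.77483281 g, rounded to 4 dp:

380.7748 g


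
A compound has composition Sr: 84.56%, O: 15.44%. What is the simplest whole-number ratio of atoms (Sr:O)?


Assume 100 g of compound, divide each mass% by atomic mass to get moles, then normalize by the smallest to get a raw atom ratio.
Moles per 100 g: Sr: 84.56/87.62 = 0.9651, O: 15.44/15.999 = 0.9651
Raw ratio (divide by min = 0.9651): Sr: 1.0, O: 1.0
Multiply by 1 to clear fractions: Sr: 1.0 ~= 1, O: 1.0 ~= 1
Reduce by GCD to get the simplest whole-number ratio:

1:1


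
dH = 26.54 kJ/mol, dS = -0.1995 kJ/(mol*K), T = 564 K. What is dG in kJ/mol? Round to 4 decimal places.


Gibbs: dG = dH - T*dS (consistent units, dS already in kJ/(mol*K)).
T*dS = 564 * -0.1995 = -112.518
dG = 26.54 - (-112.518)
dG = 139.058 kJ/mol, rounded to 4 dp:

139.0580 kJ/mol


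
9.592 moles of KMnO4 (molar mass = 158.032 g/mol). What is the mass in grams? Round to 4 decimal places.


mass = n * M
mass = 9.592 * 158.032
mass = 1515.842944 g, rounded to 4 dp:

1515.8429 g


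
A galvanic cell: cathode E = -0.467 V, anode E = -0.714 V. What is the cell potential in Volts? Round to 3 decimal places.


Standard cell potential: E_cell = E_cathode - E_anode.
E_cell = -0.467 - (-0.714)
E_cell = 0.247 V, rounded to 3 dp:

0.247 V


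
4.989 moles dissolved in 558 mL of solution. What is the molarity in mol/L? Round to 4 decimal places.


Convert volume to liters: V_L = V_mL / 1000.
V_L = 558 / 1000 = 0.558 L
M = n / V_L = 4.989 / 0.558
M = 8.94086022 mol/L, rounded to 4 dp:

8.9409 mol/L


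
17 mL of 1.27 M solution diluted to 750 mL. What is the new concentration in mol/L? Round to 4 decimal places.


Dilution: M1*V1 = M2*V2, solve for M2.
M2 = M1*V1 / V2
M2 = 1.27 * 17 / 750
M2 = 21.59 / 750
M2 = 0.02878667 mol/L, rounded to 4 dp:

0.0288 mol/L


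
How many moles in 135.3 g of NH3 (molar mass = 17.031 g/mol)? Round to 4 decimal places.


n = mass / M
n = 135.3 / 17.031
n = 7.9443368 mol, rounded to 4 dp:

7.9443 mol


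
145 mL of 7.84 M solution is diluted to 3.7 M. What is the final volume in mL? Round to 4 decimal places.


Dilution: M1*V1 = M2*V2, solve for V2.
V2 = M1*V1 / M2
V2 = 7.84 * 145 / 3.7
V2 = 1136.8 / 3.7
V2 = 307.24324324 mL, rounded to 4 dp:

307.2432 mL


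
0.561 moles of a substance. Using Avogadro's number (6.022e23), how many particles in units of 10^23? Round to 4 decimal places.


N = n * NA, then divide by 1e23 for the requested units.
N / 1e23 = n * 6.022
N / 1e23 = 0.561 * 6.022
N / 1e23 = 3.378342, rounded to 4 dp:

3.3783


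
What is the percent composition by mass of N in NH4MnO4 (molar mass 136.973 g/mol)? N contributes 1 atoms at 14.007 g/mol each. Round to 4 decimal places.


pct = 100 * (n_elem * M_elem) / M_total
mass_contribution = 1 * 14.007 = 14.007 g/mol
pct = 100 * 14.007 / 136.973
pct = 10.22610295 %, rounded to 4 dp:

10.2261 %


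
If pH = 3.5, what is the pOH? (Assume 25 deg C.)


At 25 deg C, pH + pOH = 14.
pOH = 14 - pH = 14 - 3.5
pOH = 10.5:

10.50


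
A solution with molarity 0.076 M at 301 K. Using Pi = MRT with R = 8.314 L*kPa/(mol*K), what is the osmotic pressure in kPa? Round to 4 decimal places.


Osmotic pressure (van't Hoff): Pi = M*R*T.
RT = 8.314 * 301 = 2502.514
Pi = 0.076 * 2502.514
Pi = 190.191064 kPa, rounded to 4 dp:

190.1911 kPa


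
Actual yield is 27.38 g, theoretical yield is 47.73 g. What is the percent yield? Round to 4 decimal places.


% yield = 100 * actual / theoretical
% yield = 100 * 27.38 / 47.73
% yield = 57.36434109 %, rounded to 4 dp:

57.3643 %


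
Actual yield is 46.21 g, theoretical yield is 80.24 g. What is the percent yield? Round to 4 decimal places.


% yield = 100 * actual / theoretical
% yield = 100 * 46.21 / 80.24
% yield = 57.58973081 %, rounded to 4 dp:

57.5897 %


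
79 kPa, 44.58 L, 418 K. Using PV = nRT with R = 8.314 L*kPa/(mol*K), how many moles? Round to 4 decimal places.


PV = nRT, solve for n = PV / (RT).
PV = 79 * 44.58 = 3521.82
RT = 8.314 * 418 = 3475.252
n = 3521.82 / 3475.252
n = 1.01339989 mol, rounded to 4 dp:

1.0134 mol


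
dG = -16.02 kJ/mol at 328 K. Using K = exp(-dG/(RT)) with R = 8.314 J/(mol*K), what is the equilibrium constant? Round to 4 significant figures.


dG is in kJ/mol; multiply by 1000 to match R in J/(mol*K).
RT = 8.314 * 328 = 2726.992 J/mol
exponent = -dG*1000 / (RT) = -(-16.02*1000) / 2726.992 = 5.87460469
K = exp(5.87460469)
K = 355.88395, rounded to 4 significant figures:

355.9


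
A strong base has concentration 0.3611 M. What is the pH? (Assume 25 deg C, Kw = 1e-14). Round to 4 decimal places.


A strong base dissociates completely, so [OH-] equals the given concentration.
pOH = -log10([OH-]) = -log10(0.3611) = 0.442373
pH = 14 - pOH = 14 - 0.442373
pH = 13.557627, rounded to 4 dp:

13.5576


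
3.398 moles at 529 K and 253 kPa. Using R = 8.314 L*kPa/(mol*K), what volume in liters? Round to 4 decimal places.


PV = nRT, solve for V = nRT / P.
nRT = 3.398 * 8.314 * 529 = 14944.7642
V = 14944.7642 / 253
V = 59.07021423 L, rounded to 4 dp:

59.0702 L


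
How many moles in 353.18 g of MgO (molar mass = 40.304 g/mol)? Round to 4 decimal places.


n = mass / M
n = 353.18 / 40.304
n = 8.76290195 mol, rounded to 4 dp:

8.7629 mol


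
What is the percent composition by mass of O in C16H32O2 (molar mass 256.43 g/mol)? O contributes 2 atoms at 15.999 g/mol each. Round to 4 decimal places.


pct = 100 * (n_elem * M_elem) / M_total
mass_contribution = 2 * 15.999 = 31.998 g/mol
pct = 100 * 31.998 / 256.43
pct = 12.47825917 %, rounded to 4 dp:

12.4783 %


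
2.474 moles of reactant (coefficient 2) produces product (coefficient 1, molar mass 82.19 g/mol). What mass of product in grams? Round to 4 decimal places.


Use the coefficient ratio to convert reactant moles to product moles, then multiply by the product's molar mass.
moles_P = moles_R * (coeff_P / coeff_R) = 2.474 * (1/2) = 1.237
mass_P = moles_P * M_P = 1.237 * 82.19
mass_P = 101.66903 g, rounded to 4 dp:

101.6690 g


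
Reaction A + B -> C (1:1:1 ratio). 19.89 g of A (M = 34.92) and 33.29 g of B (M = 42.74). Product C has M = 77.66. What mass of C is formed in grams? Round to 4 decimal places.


Find moles of each reactant; the smaller value is the limiting reagent in a 1:1:1 reaction, so moles_C equals moles of the limiter.
n_A = mass_A / M_A = 19.89 / 34.92 = 0.569588 mol
n_B = mass_B / M_B = 33.29 / 42.74 = 0.778896 mol
Limiting reagent: A (smaller), n_limiting = 0.569588 mol
mass_C = n_limiting * M_C = 0.569588 * 77.66
mass_C = 44.23420408 g, rounded to 4 dp:

44.2342 g


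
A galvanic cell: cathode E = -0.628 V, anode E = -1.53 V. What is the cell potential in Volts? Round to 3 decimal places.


Standard cell potential: E_cell = E_cathode - E_anode.
E_cell = -0.628 - (-1.53)
E_cell = 0.902 V, rounded to 3 dp:

0.902 V


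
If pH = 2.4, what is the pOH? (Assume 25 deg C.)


At 25 deg C, pH + pOH = 14.
pOH = 14 - pH = 14 - 2.4
pOH = 11.6:

11.60


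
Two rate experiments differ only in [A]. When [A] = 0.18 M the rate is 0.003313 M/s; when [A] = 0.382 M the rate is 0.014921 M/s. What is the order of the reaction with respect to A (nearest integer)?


Rate is proportional to [A]^n, so rate2/rate1 = ([A]2/[A]1)^n. Take logs to solve for n.
rate2/rate1 = 0.014921 / 0.003313 = 4.5038
[A]2/[A]1 = 0.382 / 0.18 = 2.1222
n = ln(4.5038) / ln(2.1222) = 2.0
Nearest integer order:

2


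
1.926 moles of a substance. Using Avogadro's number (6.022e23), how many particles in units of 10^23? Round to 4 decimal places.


N = n * NA, then divide by 1e23 for the requested units.
N / 1e23 = n * 6.022
N / 1e23 = 1.926 * 6.022
N / 1e23 = 11.598372, rounded to 4 dp:

11.5984


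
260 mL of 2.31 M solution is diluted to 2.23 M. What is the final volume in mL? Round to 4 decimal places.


Dilution: M1*V1 = M2*V2, solve for V2.
V2 = M1*V1 / M2
V2 = 2.31 * 260 / 2.23
V2 = 600.6 / 2.23
V2 = 269.32735426 mL, rounded to 4 dp:

269.3274 mL


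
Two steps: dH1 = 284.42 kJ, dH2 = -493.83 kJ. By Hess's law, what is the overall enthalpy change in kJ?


Hess's law: enthalpy is a state function, so add the step enthalpies.
dH_total = dH1 + dH2 = 284.42 + (-493.83)
dH_total = -209.41 kJ:

-209.41 kJ


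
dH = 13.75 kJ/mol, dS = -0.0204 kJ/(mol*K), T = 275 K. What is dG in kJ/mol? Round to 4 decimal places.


Gibbs: dG = dH - T*dS (consistent units, dS already in kJ/(mol*K)).
T*dS = 275 * -0.0204 = -5.61
dG = 13.75 - (-5.61)
dG = 19.36 kJ/mol, rounded to 4 dp:

19.3600 kJ/mol


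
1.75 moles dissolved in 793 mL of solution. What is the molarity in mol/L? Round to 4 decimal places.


Convert volume to liters: V_L = V_mL / 1000.
V_L = 793 / 1000 = 0.793 L
M = n / V_L = 1.75 / 0.793
M = 2.20680958 mol/L, rounded to 4 dp:

2.2068 mol/L


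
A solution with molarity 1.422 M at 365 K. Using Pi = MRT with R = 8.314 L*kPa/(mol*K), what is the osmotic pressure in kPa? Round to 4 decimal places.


Osmotic pressure (van't Hoff): Pi = M*R*T.
RT = 8.314 * 365 = 3034.61
Pi = 1.422 * 3034.61
Pi = 4315.21542 kPa, rounded to 4 dp:

4315.2154 kPa


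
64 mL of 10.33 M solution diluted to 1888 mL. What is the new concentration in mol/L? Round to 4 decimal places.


Dilution: M1*V1 = M2*V2, solve for M2.
M2 = M1*V1 / V2
M2 = 10.33 * 64 / 1888
M2 = 661.12 / 1888
M2 = 0.35016949 mol/L, rounded to 4 dp:

0.3502 mol/L
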